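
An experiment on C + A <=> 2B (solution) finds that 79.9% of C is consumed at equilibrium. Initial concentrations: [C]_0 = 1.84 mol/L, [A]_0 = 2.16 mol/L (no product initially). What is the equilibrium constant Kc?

Kc = 33.9

Let X = conversion of C.
Concentrations: [C] = 1.84 − 1.84X; [A] = 2.16 − 1.84X; [B] = 3.68X.
At X = 0.799: [C] = 0.37, [A] = 0.69, [B] = 2.94.
Kc = [B]^2 / ([C] [A]) = 33.9.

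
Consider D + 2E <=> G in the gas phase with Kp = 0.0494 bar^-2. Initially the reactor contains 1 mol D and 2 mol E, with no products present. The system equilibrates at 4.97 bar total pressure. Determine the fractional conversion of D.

Let X = conversion of D (basis 1 mol D); extent of reaction ξ = X.
At extent ξ: n_D = 1 − X; n_E = 2 − 2X; n_G = X.
Total moles n_T = 3 − 2X.
With p_i = (n_i/n_T)P, Kp = p_G / (p_D p_E^2).
This yields a degree-3 equation in X; solving on (0,1), X = 0.295.

X = 0.295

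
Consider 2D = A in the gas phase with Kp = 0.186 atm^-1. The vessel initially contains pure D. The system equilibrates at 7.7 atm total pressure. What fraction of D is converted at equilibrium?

X = 0.614

Let X = conversion of D (basis 1 mol D); extent of reaction ξ = 0.5X.
Moles: n_D = 1 − X; n_A = 0.5X.
n_T = Σnᵢ = 1 − 0.5X.
With p_i = (n_i/n_T)P, Kp = p_A / (p_D^2).
This yields a degree-2 equation in X; solving on (0,1), X = 0.614.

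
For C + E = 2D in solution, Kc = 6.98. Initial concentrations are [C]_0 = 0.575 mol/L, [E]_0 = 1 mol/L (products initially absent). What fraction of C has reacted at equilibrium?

X = 0.714

Let X = conversion of C; extent ξ = 0.575·X mol/L.
Concentrations: [C] = 0.575 − 0.575X; [E] = 1 − 0.575X; [D] = 1.15X.
Kc = [D]^2 / ([C] [E]).
This equals 6.98 at X = 0.714 (the root in 0 < X < 1).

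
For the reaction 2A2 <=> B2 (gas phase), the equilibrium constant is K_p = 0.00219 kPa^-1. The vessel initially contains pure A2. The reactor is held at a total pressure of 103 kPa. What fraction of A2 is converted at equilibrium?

Basis: 1 mol A2 initially; let X = conversion of A2. Extent ξ = 0.5X.
At extent ξ: n_A2 = 1 − X; n_B2 = 0.5X.
Summing: n_T = 1 − 0.5X.
y_i = n_i/n_T, p_i = y_i·P. K_p = p_B2 / (p_A2^2).
Equating to 0.00219 kPa^-1 and solving on 0 < X < 1: X = 0.275.

X = 0.275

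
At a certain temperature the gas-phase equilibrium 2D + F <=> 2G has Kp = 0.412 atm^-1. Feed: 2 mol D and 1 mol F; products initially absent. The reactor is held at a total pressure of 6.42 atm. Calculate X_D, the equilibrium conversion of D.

X = 0.433

Take 2 mol D as basis and let X be its fractional conversion, so ξ = X.
At extent ξ: n_D = 2 − 2X; n_F = 1 − X; n_G = 2X.
Summing: n_T = 3 − X.
With p_i = (n_i/n_T)P, Kp = p_G^2 / (p_D^2 p_F).
This yields a degree-3 equation in X; solving on (0,1), X = 0.433.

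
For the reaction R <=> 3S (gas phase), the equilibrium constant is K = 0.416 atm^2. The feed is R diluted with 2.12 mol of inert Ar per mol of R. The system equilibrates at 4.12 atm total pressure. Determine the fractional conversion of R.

Basis: 1 mol R initially; let X = conversion of R. Extent ξ = X.
Moles: n_R = 1 − X; n_S = 3X; n_I = 2.12 (inert).
Total moles n_T = 3.12 + 2X.
Mole fractions y_i = n_i/n_T; K = p_S^3 / (p_R) with p_i = y_i·P.
Substituting and setting equal to 0.416 atm^2 gives a polynomial in X; the root in (0,1) is X = 0.208.

X = 0.208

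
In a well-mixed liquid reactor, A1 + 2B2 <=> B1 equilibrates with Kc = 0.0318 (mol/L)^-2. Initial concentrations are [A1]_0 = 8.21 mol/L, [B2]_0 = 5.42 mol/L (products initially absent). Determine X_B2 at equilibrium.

Let X = conversion of B2; extent ξ = 5.42X/2 mol/L.
Concentrations: [A1] = 8.21 − 2.71X; [B2] = 5.42 − 5.42X; [B1] = 2.71X.
Kc = [B1] / ([A1] [B2]^2).
Setting equal to 0.0318 and solving for X on (0,1) gives X = 0.526.

X = 0.526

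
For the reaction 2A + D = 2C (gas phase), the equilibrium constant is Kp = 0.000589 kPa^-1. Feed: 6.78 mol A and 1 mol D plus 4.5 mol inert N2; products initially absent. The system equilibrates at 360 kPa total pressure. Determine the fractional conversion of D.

X = 0.333

Basis: 1 mol D initially; let X = conversion of D. Extent ξ = X.
Mole table: n_A = 6.78 − 2X; n_D = 1 − X; n_C = 2X; n_I = 4.5 (inert).
Summing: n_T = 12.3 − X.
With p_i = (n_i/n_T)P, Kp = p_C^2 / (p_A^2 p_D).
Substituting and setting equal to 0.000589 kPa^-1 gives a polynomial in X; the root in (0,1) is X = 0.333.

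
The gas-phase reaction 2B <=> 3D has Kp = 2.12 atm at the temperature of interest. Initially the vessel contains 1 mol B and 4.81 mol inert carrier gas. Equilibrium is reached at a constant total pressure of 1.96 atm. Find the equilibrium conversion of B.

Basis: 1 mol B initially; let X = conversion of B. Extent ξ = 0.5X.
Mole table: n_B = 1 − X; n_D = 1.5X; n_I = 4.81 (inert).
Total moles n_T = 5.81 + 0.5X.
With p_i = (n_i/n_T)P, Kp = p_D^3 / (p_B^2).
This yields a degree-3 equation in X; solving on (0,1), X = 0.637.

X = 0.637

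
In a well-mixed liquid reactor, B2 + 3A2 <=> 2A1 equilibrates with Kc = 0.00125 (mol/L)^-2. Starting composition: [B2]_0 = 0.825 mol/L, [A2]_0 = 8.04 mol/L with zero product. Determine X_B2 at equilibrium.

Let X = conversion of B2; extent ξ = 0.825·X mol/L.
Concentrations: [B2] = 0.825 − 0.825X; [A2] = 8.04 − 2.47X; [A1] = 1.65X.
Kc = [A1]^2 / ([B2] [A2]^3).
Setting equal to 0.00125 and solving for X on (0,1) gives X = 0.315.

X = 0.315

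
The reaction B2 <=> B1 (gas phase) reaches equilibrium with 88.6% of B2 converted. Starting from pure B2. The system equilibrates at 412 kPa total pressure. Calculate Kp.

Kp = 7.77

Basis: 1 mol B2 initially; let X = conversion of B2. Extent ξ = X.
Species balance: n_B2 = 1 − X; n_B1 = X.
n_T stays at 1 (no change in mole number).
At X = 0.886: n_B2 = 0.114, n_B1 = 0.886, n_T = 1.
p_i = (n_i/n_T)·P. Kp = p_B1 / (p_B2) = 7.77.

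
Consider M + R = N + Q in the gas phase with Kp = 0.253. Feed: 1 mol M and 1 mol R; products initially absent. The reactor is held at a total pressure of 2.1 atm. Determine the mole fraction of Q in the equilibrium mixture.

y_Q = 0.167

Let X = conversion of M (basis 1 mol M); extent of reaction ξ = X.
Mole table: n_M = 1 − X; n_R = 1 − X; n_N = X; n_Q = X.
Total moles n_T = 2 (Δν = 0, constant).
With p_i = (n_i/n_T)P, Kp = p_N p_Q / (p_M p_R).
Substituting and setting equal to 0.253 gives a polynomial in X; the root in (0,1) is X = 0.335.
Then n_Q = 0.335, n_T = 2, so y_Q = 0.167.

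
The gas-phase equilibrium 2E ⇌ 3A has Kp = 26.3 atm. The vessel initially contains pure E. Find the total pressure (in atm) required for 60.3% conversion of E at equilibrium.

Take 1 mol E as basis and let X be its fractional conversion, so ξ = 0.5X.
Species balance: n_E = 1 − X; n_A = 1.5X.
n_T = Σnᵢ = 1 + 0.5X.
Kp = p_A^3 / (p_E^2) with p_i = (n_i/n_T)·P.
At X = 0.603: the mole-fraction product g(X) = Π y_i^ν_i = 3.607. Since Kp = g(X)·P^{1}, P = (Kp/g)^(1/1) = (26.3/3.607)^(1/1) = 7.29 atm.

P = 7.29 atm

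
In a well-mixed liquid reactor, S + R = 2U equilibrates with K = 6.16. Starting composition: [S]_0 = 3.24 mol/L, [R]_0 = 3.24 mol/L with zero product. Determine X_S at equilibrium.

Let X = conversion of S; extent ξ = 3.24·X mol/L.
Concentrations: [S] = 3.24 − 3.24X; [R] = 3.24 − 3.24X; [U] = 6.48X.
K = [U]^2 / ([S] [R]).
Equating to 6.16: the physical root is X = 0.554.

X = 0.554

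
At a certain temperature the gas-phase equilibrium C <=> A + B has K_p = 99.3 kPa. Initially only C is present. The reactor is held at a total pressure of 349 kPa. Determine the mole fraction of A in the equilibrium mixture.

y_A = 0.320

Let X = conversion of C (basis 1 mol C); extent of reaction ξ = X.
Species balance: n_C = 1 − X; n_A = X; n_B = X.
Summing: n_T = 1 + X.
With p_i = (n_i/n_T)P, K_p = p_A p_B / (p_C).
This yields a degree-2 equation in X; solving on (0,1), X = 0.471.
Then n_A = 0.471, n_T = 1.47, so y_A = 0.320.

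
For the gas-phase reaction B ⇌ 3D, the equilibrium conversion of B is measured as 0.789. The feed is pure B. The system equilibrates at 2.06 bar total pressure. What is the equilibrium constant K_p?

K_p = 40.1 bar^2

Take 1 mol B as basis and let X be its fractional conversion, so ξ = X.
At extent ξ: n_B = 1 − X; n_D = 3X.
n_T = Σnᵢ = 1 + 2X.
At X = 0.789: n_B = 0.211, n_D = 2.37, n_T = 2.58.
p_i = (n_i/n_T)·P. K_p = p_D^3 / (p_B) = 40.1 bar^2.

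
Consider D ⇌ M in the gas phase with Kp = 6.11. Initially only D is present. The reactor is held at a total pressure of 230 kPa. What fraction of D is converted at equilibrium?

Take 1 mol D as basis and let X be its fractional conversion, so ξ = X.
Mole table: n_D = 1 − X; n_M = X.
n_T stays at 1 (no change in mole number).
With p_i = (n_i/n_T)P, Kp = p_M / (p_D).
Substituting and setting equal to 6.11 gives a polynomial in X; the root in (0,1) is X = 0.859.

X = 0.859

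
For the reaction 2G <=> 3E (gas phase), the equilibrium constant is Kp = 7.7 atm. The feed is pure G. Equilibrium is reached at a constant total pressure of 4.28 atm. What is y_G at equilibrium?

Let X = conversion of G (basis 1 mol G); extent of reaction ξ = 0.5X.
Species balance: n_G = 1 − X; n_E = 1.5X.
n_T = Σnᵢ = 1 + 0.5X.
With p_i = (n_i/n_T)P, Kp = p_E^3 / (p_G^2).
Substituting and setting equal to 7.7 atm gives a polynomial in X; the root in (0,1) is X = 0.530.
Then n_G = 0.47, n_T = 1.27, so y_G = 0.371.

y_G = 0.371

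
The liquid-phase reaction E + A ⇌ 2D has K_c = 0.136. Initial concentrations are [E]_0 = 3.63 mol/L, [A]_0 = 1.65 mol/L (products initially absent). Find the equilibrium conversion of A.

Let X = conversion of A; extent ξ = 1.65·X mol/L.
Concentrations: [E] = 3.63 − 1.65X; [A] = 1.65 − 1.65X; [D] = 3.3X.
K_c = [D]^2 / ([E] [A]).
Equating to 0.136: the physical root is X = 0.228.

X = 0.228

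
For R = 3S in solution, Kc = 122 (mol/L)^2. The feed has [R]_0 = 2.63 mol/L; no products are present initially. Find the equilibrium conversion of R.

Let X = conversion of R; extent ξ = 2.63·X mol/L.
Concentrations: [R] = 2.63 − 2.63X; [S] = 7.89X.
Kc = [S]^3 / ([R]).
Equating to 122 (mol/L)^2: the physical root is X = 0.625.

X = 0.625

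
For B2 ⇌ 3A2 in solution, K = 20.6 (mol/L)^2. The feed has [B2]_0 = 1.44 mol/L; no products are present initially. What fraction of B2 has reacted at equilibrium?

X = 0.549

Let X = conversion of B2; extent ξ = 1.44·X mol/L.
Concentrations: [B2] = 1.44 − 1.44X; [A2] = 4.32X.
K = [A2]^3 / ([B2]).
Setting equal to 20.6 and solving for X on (0,1) gives X = 0.549.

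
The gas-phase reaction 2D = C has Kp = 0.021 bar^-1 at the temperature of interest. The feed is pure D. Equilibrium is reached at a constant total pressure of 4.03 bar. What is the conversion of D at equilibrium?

X = 0.136

Basis: 1 mol D initially; let X = conversion of D. Extent ξ = 0.5X.
At extent ξ: n_D = 1 − X; n_C = 0.5X.
n_T = Σnᵢ = 1 − 0.5X.
y_i = n_i/n_T, p_i = y_i·P. Kp = p_C / (p_D^2).
Equating to 0.021 bar^-1 and solving on 0 < X < 1: X = 0.136.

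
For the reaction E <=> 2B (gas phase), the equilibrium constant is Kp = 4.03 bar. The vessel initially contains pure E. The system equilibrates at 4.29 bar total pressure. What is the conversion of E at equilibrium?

X = 0.436

Take 1 mol E as basis and let X be its fractional conversion, so ξ = X.
At extent ξ: n_E = 1 − X; n_B = 2X.
n_T = Σnᵢ = 1 + X.
y_i = n_i/n_T, p_i = y_i·P. Kp = p_B^2 / (p_E).
Setting this equal to 4.03 bar and taking the physical root (0 < X < 1) gives X = 0.436.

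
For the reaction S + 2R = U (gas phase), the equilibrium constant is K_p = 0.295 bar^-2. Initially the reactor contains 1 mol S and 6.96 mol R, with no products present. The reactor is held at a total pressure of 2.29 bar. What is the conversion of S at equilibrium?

X = 0.531

Basis: 1 mol S initially; let X = conversion of S. Extent ξ = X.
At extent ξ: n_S = 1 − X; n_R = 6.96 − 2X; n_U = X.
Summing: n_T = 7.96 − 2X.
With p_i = (n_i/n_T)P, K_p = p_U / (p_S p_R^2).
Substituting and setting equal to 0.295 bar^-2 gives a polynomial in X; the root in (0,1) is X = 0.531.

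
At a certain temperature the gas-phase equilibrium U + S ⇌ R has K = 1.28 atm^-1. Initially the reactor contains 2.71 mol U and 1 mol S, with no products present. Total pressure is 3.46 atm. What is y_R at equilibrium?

y_R = 0.252

Let X = conversion of S (basis 1 mol S); extent of reaction ξ = X.
Species balance: n_U = 2.71 − X; n_S = 1 − X; n_R = X.
Summing: n_T = 3.71 − X.
y_i = n_i/n_T, p_i = y_i·P. K = p_R / (p_U p_S).
Equating to 1.28 atm^-1 and solving on 0 < X < 1: X = 0.746.
Then n_R = 0.746, n_T = 2.96, so y_R = 0.252.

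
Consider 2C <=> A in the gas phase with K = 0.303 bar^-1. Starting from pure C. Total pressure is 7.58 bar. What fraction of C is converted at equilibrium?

X = 0.687

Basis: 1 mol C initially; let X = conversion of C. Extent ξ = 0.5X.
Moles: n_C = 1 − X; n_A = 0.5X.
n_T = Σnᵢ = 1 − 0.5X.
With p_i = (n_i/n_T)P, K = p_A / (p_C^2).
Equating to 0.303 bar^-1 and solving on 0 < X < 1: X = 0.687.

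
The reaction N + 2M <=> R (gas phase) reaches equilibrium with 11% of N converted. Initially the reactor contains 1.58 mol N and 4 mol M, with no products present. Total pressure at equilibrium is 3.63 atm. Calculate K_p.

K_p = 0.0193 atm^-2

Take 1.58 mol N as basis and let X be its fractional conversion, so ξ = 1.58X.
Mole table: n_N = 1.58 − 1.58X; n_M = 4 − 3.16X; n_R = 1.58X.
Total moles n_T = 5.58 − 3.16X.
At X = 0.11: n_N = 1.41, n_M = 3.65, n_R = 0.174, n_T = 5.23.
p_i = (n_i/n_T)·P. K_p = p_R / (p_N p_M^2) = 0.0193 atm^-2.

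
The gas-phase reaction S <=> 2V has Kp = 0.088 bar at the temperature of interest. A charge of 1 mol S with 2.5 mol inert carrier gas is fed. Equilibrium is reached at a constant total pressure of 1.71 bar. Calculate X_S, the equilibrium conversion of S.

X = 0.196

Basis: 1 mol S initially; let X = conversion of S. Extent ξ = X.
At extent ξ: n_S = 1 − X; n_V = 2X; n_I = 2.5 (inert).
Total moles n_T = 3.5 + X.
With p_i = (n_i/n_T)P, Kp = p_V^2 / (p_S).
Equating to 0.088 bar and solving on 0 < X < 1: X = 0.196.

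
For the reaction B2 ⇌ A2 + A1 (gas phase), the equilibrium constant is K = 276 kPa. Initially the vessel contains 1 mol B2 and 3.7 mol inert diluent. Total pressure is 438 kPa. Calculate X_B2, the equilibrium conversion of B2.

X = 0.811

Take 1 mol B2 as basis and let X be its fractional conversion, so ξ = X.
Species balance: n_B2 = 1 − X; n_A2 = X; n_A1 = X; n_I = 3.7 (inert).
Total moles n_T = 4.7 + X.
Mole fractions y_i = n_i/n_T; K = p_A2 p_A1 / (p_B2) with p_i = y_i·P.
This yields a degree-2 equation in X; solving on (0,1), X = 0.811.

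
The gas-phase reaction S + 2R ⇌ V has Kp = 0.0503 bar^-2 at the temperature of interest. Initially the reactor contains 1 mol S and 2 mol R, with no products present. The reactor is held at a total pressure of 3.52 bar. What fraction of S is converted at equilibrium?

X = 0.192

Take 1 mol S as basis and let X be its fractional conversion, so ξ = X.
Moles: n_S = 1 − X; n_R = 2 − 2X; n_V = X.
Summing: n_T = 3 − 2X.
y_i = n_i/n_T, p_i = y_i·P. Kp = p_V / (p_S p_R^2).
Equating to 0.0503 bar^-2 and solving on 0 < X < 1: X = 0.192.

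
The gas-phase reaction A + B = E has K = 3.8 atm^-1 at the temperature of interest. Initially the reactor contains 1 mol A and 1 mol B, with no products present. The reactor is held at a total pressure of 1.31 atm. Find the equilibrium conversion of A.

Let X = conversion of A (basis 1 mol A); extent of reaction ξ = X.
Moles: n_A = 1 − X; n_B = 1 − X; n_E = X.
Summing: n_T = 2 − X.
Mole fractions y_i = n_i/n_T; K = p_E / (p_A p_B) with p_i = y_i·P.
Setting this equal to 3.8 atm^-1 and taking the physical root (0 < X < 1) gives X = 0.591.

X = 0.591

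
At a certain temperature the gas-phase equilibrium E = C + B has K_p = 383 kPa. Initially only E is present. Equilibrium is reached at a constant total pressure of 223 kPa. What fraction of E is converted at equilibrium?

Basis: 1 mol E initially; let X = conversion of E. Extent ξ = X.
Mole table: n_E = 1 − X; n_C = X; n_B = X.
n_T = Σnᵢ = 1 + X.
y_i = n_i/n_T, p_i = y_i·P. K_p = p_C p_B / (p_E).
Setting this equal to 383 kPa and taking the physical root (0 < X < 1) gives X = 0.795.

X = 0.795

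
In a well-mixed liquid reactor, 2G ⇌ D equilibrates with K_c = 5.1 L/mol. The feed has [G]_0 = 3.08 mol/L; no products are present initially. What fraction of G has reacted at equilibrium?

X = 0.837

Let X = conversion of G; extent ξ = 3.08X/2 mol/L.
Concentrations: [G] = 3.08 − 3.08X; [D] = 1.54X.
K_c = [D] / ([G]^2).
Solving K_c = 5.1 for X ∈ (0,1): X = 0.837.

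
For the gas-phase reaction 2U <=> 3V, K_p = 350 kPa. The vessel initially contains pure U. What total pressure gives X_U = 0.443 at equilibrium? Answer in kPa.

Let X = conversion of U (basis 1 mol U); extent of reaction ξ = 0.5X.
At extent ξ: n_U = 1 − X; n_V = 1.5X.
n_T = Σnᵢ = 1 + 0.5X.
K_p = p_V^3 / (p_U^2) with p_i = (n_i/n_T)·P.
At X = 0.443: the mole-fraction product g(X) = Π y_i^ν_i = 0.7742. Since K_p = g(X)·P^{1}, P = (K_p/g)^(1/1) = (350/0.7742)^(1/1) = 452 kPa.

P = 452 kPa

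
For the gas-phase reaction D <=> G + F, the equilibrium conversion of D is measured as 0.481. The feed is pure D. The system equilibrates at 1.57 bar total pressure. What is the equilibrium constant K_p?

K_p = 0.473 bar

Take 1 mol D as basis and let X be its fractional conversion, so ξ = X.
Mole table: n_D = 1 − X; n_G = X; n_F = X.
Total moles n_T = 1 + X.
At X = 0.481: n_D = 0.519, n_G = 0.481, n_F = 0.481, n_T = 1.48.
p_i = (n_i/n_T)·P. K_p = p_G p_F / (p_D) = 0.473 bar.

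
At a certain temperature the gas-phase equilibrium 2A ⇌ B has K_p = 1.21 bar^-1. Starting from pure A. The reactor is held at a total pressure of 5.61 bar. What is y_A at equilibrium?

Take 1 mol A as basis and let X be its fractional conversion, so ξ = 0.5X.
Species balance: n_A = 1 − X; n_B = 0.5X.
Summing: n_T = 1 − 0.5X.
Mole fractions y_i = n_i/n_T; K_p = p_B / (p_A^2) with p_i = y_i·P.
Substituting and setting equal to 1.21 bar^-1 gives a polynomial in X; the root in (0,1) is X = 0.812.
Then n_A = 0.188, n_T = 0.594, so y_A = 0.317.

y_A = 0.317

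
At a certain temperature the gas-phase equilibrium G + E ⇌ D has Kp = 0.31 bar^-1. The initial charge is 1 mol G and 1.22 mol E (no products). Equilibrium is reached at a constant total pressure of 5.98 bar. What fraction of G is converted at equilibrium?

X = 0.447

Basis: 1 mol G initially; let X = conversion of G. Extent ξ = X.
Mole table: n_G = 1 − X; n_E = 1.22 − X; n_D = X.
Total moles n_T = 2.22 − X.
y_i = n_i/n_T, p_i = y_i·P. Kp = p_D / (p_G p_E).
Substituting and setting equal to 0.31 bar^-1 gives a polynomial in X; the root in (0,1) is X = 0.447.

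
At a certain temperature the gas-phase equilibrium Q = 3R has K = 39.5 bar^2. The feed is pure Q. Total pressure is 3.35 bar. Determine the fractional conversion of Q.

X = 0.627

Basis: 1 mol Q initially; let X = conversion of Q. Extent ξ = X.
At extent ξ: n_Q = 1 − X; n_R = 3X.
n_T = Σnᵢ = 1 + 2X.
Mole fractions y_i = n_i/n_T; K = p_R^3 / (p_Q) with p_i = y_i·P.
Setting this equal to 39.5 bar^2 and taking the physical root (0 < X < 1) gives X = 0.627.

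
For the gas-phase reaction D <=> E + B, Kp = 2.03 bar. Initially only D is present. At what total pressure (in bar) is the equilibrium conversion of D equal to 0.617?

P = 3.3 bar

Basis: 1 mol D initially; let X = conversion of D. Extent ξ = X.
At extent ξ: n_D = 1 − X; n_E = X; n_B = X.
Summing: n_T = 1 + X.
Kp = p_E p_B / (p_D) with p_i = (n_i/n_T)·P.
At X = 0.617: the mole-fraction product g(X) = Π y_i^ν_i = 0.6147. Since Kp = g(X)·P^{1}, P = (Kp/g)^(1/1) = (2.03/0.6147)^(1/1) = 3.3 bar.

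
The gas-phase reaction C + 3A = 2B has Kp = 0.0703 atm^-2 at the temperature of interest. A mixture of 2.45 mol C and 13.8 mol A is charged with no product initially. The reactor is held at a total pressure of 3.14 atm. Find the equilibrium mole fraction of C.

y_C = 0.094

Basis: 2.45 mol C initially; let X = conversion of C. Extent ξ = 2.45X.
Species balance: n_C = 2.45 − 2.45X; n_A = 13.8 − 7.35X; n_B = 4.9X.
Total moles n_T = 16.2 − 4.9X.
Mole fractions y_i = n_i/n_T; Kp = p_B^2 / (p_C p_A^3) with p_i = y_i·P.
Equating to 0.0703 atm^-2 and solving on 0 < X < 1: X = 0.465.
Then n_C = 1.31, n_T = 14, so y_C = 0.094.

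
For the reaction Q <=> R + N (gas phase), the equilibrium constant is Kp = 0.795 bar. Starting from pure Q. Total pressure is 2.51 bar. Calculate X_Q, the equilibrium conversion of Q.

Take 1 mol Q as basis and let X be its fractional conversion, so ξ = X.
Species balance: n_Q = 1 − X; n_R = X; n_N = X.
Total moles n_T = 1 + X.
Mole fractions y_i = n_i/n_T; Kp = p_R p_N / (p_Q) with p_i = y_i·P.
Setting this equal to 0.795 bar and taking the physical root (0 < X < 1) gives X = 0.490.

X = 0.490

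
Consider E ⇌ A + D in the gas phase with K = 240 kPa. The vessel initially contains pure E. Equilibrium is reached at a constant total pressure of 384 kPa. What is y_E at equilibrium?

Take 1 mol E as basis and let X be its fractional conversion, so ξ = X.
Species balance: n_E = 1 − X; n_A = X; n_D = X.
Total moles n_T = 1 + X.
Mole fractions y_i = n_i/n_T; K = p_A p_D / (p_E) with p_i = y_i·P.
Setting this equal to 240 kPa and taking the physical root (0 < X < 1) gives X = 0.620.
Then n_E = 0.38, n_T = 1.62, so y_E = 0.234.

y_E = 0.234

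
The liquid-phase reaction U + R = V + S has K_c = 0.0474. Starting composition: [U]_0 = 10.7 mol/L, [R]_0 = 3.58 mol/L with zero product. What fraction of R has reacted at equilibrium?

X = 0.299

Let X = conversion of R; extent ξ = 3.58·X mol/L.
Concentrations: [U] = 10.7 − 3.58X; [R] = 3.58 − 3.58X; [V] = 3.58X; [S] = 3.58X.
K_c = [V] [S] / ([U] [R]).
Setting equal to 0.0474 and solving for X on (0,1) gives X = 0.299.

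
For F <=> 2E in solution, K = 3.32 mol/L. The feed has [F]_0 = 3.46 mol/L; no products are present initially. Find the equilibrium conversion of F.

X = 0.384

Let X = conversion of F; extent ξ = 3.46·X mol/L.
Concentrations: [F] = 3.46 − 3.46X; [E] = 6.92X.
K = [E]^2 / ([F]).
Equating to 3.32 mol/L: the physical root is X = 0.384.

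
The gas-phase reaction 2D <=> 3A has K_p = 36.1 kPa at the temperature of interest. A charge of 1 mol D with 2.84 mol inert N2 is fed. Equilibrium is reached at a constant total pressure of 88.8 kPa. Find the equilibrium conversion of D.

Let X = conversion of D (basis 1 mol D); extent of reaction ξ = 0.5X.
Species balance: n_D = 1 − X; n_A = 1.5X; n_I = 2.84 (inert).
n_T = Σnᵢ = 3.84 + 0.5X.
y_i = n_i/n_T, p_i = y_i·P. K_p = p_A^3 / (p_D^2).
Equating to 36.1 kPa and solving on 0 < X < 1: X = 0.499.

X = 0.499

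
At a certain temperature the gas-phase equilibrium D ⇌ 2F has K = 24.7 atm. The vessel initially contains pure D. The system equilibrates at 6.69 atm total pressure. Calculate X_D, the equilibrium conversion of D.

Take 1 mol D as basis and let X be its fractional conversion, so ξ = X.
Mole table: n_D = 1 − X; n_F = 2X.
n_T = Σnᵢ = 1 + X.
y_i = n_i/n_T, p_i = y_i·P. K = p_F^2 / (p_D).
Substituting and setting equal to 24.7 atm gives a polynomial in X; the root in (0,1) is X = 0.693.

X = 0.693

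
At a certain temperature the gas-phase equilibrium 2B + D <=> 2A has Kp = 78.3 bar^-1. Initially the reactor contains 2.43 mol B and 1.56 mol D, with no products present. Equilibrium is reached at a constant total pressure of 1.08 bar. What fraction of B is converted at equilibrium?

Basis: 2.43 mol B initially; let X = conversion of B. Extent ξ = 1.22X.
At extent ξ: n_B = 2.43 − 2.43X; n_D = 1.56 − 1.22X; n_A = 2.43X.
Total moles n_T = 3.99 − 1.22X.
Mole fractions y_i = n_i/n_T; Kp = p_A^2 / (p_B^2 p_D) with p_i = y_i·P.
Equating to 78.3 bar^-1 and solving on 0 < X < 1: X = 0.802.

X = 0.802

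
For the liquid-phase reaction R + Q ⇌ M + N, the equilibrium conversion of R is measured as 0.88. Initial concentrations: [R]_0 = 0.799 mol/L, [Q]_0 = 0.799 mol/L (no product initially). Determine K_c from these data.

K_c = 53.8

Let X = conversion of R.
Concentrations: [R] = 0.799 − 0.799X; [Q] = 0.799 − 0.799X; [M] = 0.799X; [N] = 0.799X.
At X = 0.88: [R] = 0.0959, [Q] = 0.0959, [M] = 0.703, [N] = 0.703.
K_c = [M] [N] / ([R] [Q]) = 53.8.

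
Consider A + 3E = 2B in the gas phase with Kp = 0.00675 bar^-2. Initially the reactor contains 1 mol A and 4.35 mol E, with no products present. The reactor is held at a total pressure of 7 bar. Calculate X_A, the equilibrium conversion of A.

Take 1 mol A as basis and let X be its fractional conversion, so ξ = X.
Mole table: n_A = 1 − X; n_E = 4.35 − 3X; n_B = 2X.
n_T = Σnᵢ = 5.35 − 2X.
Mole fractions y_i = n_i/n_T; Kp = p_B^2 / (p_A p_E^3) with p_i = y_i·P.
Setting this equal to 0.00675 bar^-2 and taking the physical root (0 < X < 1) gives X = 0.316.

X = 0.316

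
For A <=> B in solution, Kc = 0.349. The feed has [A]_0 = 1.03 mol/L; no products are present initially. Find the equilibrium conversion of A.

Let X = conversion of A; extent ξ = 1.03·X mol/L.
Concentrations: [A] = 1.03 − 1.03X; [B] = 1.03X.
Kc = [B] / ([A]).
Equating to 0.349: the physical root is X = 0.259.

X = 0.259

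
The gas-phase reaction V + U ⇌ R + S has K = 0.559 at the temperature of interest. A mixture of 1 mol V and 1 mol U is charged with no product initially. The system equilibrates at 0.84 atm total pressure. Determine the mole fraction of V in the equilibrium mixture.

y_V = 0.286

Take 1 mol V as basis and let X be its fractional conversion, so ξ = X.
Moles: n_V = 1 − X; n_U = 1 − X; n_R = X; n_S = X.
Total moles n_T = 2 (Δν = 0, constant).
With p_i = (n_i/n_T)P, K = p_R p_S / (p_V p_U).
Setting this equal to 0.559 and taking the physical root (0 < X < 1) gives X = 0.428.
Then n_V = 0.572, n_T = 2, so y_V = 0.286.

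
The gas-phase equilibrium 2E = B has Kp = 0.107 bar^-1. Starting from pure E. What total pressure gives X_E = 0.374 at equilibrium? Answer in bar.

P = 3.63 bar

Take 1 mol E as basis and let X be its fractional conversion, so ξ = 0.5X.
Mole table: n_E = 1 − X; n_B = 0.5X.
Total moles n_T = 1 − 0.5X.
Kp = p_B / (p_E^2) with p_i = (n_i/n_T)·P.
At X = 0.374: the mole-fraction product g(X) = Π y_i^ν_i = 0.388. Since Kp = g(X)·P^{-1}, P = (g/Kp)^(1/1) = (0.388/0.107)^(1/1) = 3.63 bar.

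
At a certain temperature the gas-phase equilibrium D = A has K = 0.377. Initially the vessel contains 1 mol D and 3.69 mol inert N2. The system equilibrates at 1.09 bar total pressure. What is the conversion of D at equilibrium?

Let X = conversion of D (basis 1 mol D); extent of reaction ξ = X.
Species balance: n_D = 1 − X; n_A = X; n_I = 3.69 (inert).
n_T stays at 4.69 (no change in mole number).
With p_i = (n_i/n_T)P, K = p_A / (p_D).
Substituting and setting equal to 0.377 gives a polynomial in X; the root in (0,1) is X = 0.274.

X = 0.274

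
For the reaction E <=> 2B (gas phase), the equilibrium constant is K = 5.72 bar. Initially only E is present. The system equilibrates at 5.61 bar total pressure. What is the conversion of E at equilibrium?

Let X = conversion of E (basis 1 mol E); extent of reaction ξ = X.
Species balance: n_E = 1 − X; n_B = 2X.
n_T = Σnᵢ = 1 + X.
With p_i = (n_i/n_T)P, K = p_B^2 / (p_E).
Substituting and setting equal to 5.72 bar gives a polynomial in X; the root in (0,1) is X = 0.451.

X = 0.451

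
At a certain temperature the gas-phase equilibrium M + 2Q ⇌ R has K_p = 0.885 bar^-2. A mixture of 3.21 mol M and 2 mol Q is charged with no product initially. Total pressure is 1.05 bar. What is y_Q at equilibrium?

Take 2 mol Q as basis and let X be its fractional conversion, so ξ = X.
Moles: n_M = 3.21 − X; n_Q = 2 − 2X; n_R = X.
n_T = Σnᵢ = 5.21 − 2X.
y_i = n_i/n_T, p_i = y_i·P. K_p = p_R / (p_M p_Q^2).
Substituting and setting equal to 0.885 bar^-2 gives a polynomial in X; the root in (0,1) is X = 0.276.
Then n_Q = 1.45, n_T = 4.66, so y_Q = 0.311.

y_Q = 0.311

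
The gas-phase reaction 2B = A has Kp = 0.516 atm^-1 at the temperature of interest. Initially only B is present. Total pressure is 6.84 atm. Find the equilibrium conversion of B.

X = 0.743

Let X = conversion of B (basis 1 mol B); extent of reaction ξ = 0.5X.
Species balance: n_B = 1 − X; n_A = 0.5X.
n_T = Σnᵢ = 1 − 0.5X.
With p_i = (n_i/n_T)P, Kp = p_A / (p_B^2).
Substituting and setting equal to 0.516 atm^-1 gives a polynomial in X; the root in (0,1) is X = 0.743.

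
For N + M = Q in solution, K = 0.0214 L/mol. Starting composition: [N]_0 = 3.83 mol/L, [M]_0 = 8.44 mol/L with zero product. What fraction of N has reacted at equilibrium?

X = 0.144

Let X = conversion of N; extent ξ = 3.83·X mol/L.
Concentrations: [N] = 3.83 − 3.83X; [M] = 8.44 − 3.83X; [Q] = 3.83X.
K = [Q] / ([N] [M]).
Equating to 0.0214 L/mol: the physical root is X = 0.144.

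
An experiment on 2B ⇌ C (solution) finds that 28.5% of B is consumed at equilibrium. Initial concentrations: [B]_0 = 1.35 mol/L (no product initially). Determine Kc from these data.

Kc = 0.206 L/mol

Let X = conversion of B.
Concentrations: [B] = 1.35 − 1.35X; [C] = 0.675X.
At X = 0.285: [B] = 0.965, [C] = 0.192.
Kc = [C] / ([B]^2) = 0.206 L/mol.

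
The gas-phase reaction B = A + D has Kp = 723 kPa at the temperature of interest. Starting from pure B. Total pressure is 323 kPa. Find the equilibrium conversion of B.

X = 0.831

Basis: 1 mol B initially; let X = conversion of B. Extent ξ = X.
Species balance: n_B = 1 − X; n_A = X; n_D = X.
Total moles n_T = 1 + X.
y_i = n_i/n_T, p_i = y_i·P. Kp = p_A p_D / (p_B).
Equating to 723 kPa and solving on 0 < X < 1: X = 0.831.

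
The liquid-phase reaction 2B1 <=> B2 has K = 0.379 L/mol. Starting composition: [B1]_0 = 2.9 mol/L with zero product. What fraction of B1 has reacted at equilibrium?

Let X = conversion of B1; extent ξ = 2.9X/2 mol/L.
Concentrations: [B1] = 2.9 − 2.9X; [B2] = 1.45X.
K = [B2] / ([B1]^2).
This equals 0.379 at X = 0.516 (the root in 0 < X < 1).

X = 0.516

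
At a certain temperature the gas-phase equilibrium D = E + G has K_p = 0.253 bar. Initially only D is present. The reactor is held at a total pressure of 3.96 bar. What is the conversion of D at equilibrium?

X = 0.245

Take 1 mol D as basis and let X be its fractional conversion, so ξ = X.
Mole table: n_D = 1 − X; n_E = X; n_G = X.
Total moles n_T = 1 + X.
With p_i = (n_i/n_T)P, K_p = p_E p_G / (p_D).
Setting this equal to 0.253 bar and taking the physical root (0 < X < 1) gives X = 0.245.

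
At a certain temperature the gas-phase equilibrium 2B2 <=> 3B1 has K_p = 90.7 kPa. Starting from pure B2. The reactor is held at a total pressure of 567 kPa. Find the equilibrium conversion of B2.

Let X = conversion of B2 (basis 1 mol B2); extent of reaction ξ = 0.5X.
Mole table: n_B2 = 1 − X; n_B1 = 1.5X.
Total moles n_T = 1 + 0.5X.
Mole fractions y_i = n_i/n_T; K_p = p_B1^3 / (p_B2^2) with p_i = y_i·P.
Setting this equal to 90.7 kPa and taking the physical root (0 < X < 1) gives X = 0.299.

X = 0.299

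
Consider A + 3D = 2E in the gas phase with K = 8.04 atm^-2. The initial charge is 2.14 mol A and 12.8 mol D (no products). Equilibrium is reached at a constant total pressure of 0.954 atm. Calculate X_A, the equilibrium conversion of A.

X = 0.789

Basis: 2.14 mol A initially; let X = conversion of A. Extent ξ = 2.14X.
Species balance: n_A = 2.14 − 2.14X; n_D = 12.8 − 6.42X; n_E = 4.28X.
Summing: n_T = 14.9 − 4.28X.
With p_i = (n_i/n_T)P, K = p_E^2 / (p_A p_D^3).
Equating to 8.04 atm^-2 and solving on 0 < X < 1: X = 0.789.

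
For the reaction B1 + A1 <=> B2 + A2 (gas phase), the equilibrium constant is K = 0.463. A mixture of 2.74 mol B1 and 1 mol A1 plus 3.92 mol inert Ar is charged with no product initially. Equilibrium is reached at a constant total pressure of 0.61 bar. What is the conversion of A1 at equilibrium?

Basis: 1 mol A1 initially; let X = conversion of A1. Extent ξ = X.
At extent ξ: n_B1 = 2.74 − X; n_A1 = 1 − X; n_B2 = X; n_A2 = X; n_I = 3.92 (inert).
Since Δν = 0, n_T = 7.66 throughout.
With p_i = (n_i/n_T)P, K = p_B2 p_A2 / (p_B1 p_A1).
This yields a degree-2 equation in X; solving on (0,1), X = 0.615.

X = 0.615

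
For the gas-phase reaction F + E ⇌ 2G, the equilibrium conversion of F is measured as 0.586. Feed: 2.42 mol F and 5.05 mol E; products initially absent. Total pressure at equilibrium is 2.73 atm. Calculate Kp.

Take 2.42 mol F as basis and let X be its fractional conversion, so ξ = 2.42X.
At extent ξ: n_F = 2.42 − 2.42X; n_E = 5.05 − 2.42X; n_G = 4.84X.
Total moles n_T = 7.47 (Δν = 0, constant).
At X = 0.586: n_F = 1, n_E = 3.63, n_G = 2.84, n_T = 7.47.
p_i = (n_i/n_T)·P. Kp = p_G^2 / (p_F p_E) = 2.21.

Kp = 2.21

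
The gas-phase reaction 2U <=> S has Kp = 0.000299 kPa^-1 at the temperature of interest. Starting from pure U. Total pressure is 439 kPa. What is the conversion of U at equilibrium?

Basis: 1 mol U initially; let X = conversion of U. Extent ξ = 0.5X.
At extent ξ: n_U = 1 − X; n_S = 0.5X.
Summing: n_T = 1 − 0.5X.
y_i = n_i/n_T, p_i = y_i·P. Kp = p_S / (p_U^2).
This yields a degree-2 equation in X; solving on (0,1), X = 0.190.

X = 0.190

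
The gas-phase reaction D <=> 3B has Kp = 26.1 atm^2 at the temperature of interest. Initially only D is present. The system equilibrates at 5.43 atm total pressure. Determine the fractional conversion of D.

X = 0.399

Take 1 mol D as basis and let X be its fractional conversion, so ξ = X.
Species balance: n_D = 1 − X; n_B = 3X.
Summing: n_T = 1 + 2X.
y_i = n_i/n_T, p_i = y_i·P. Kp = p_B^3 / (p_D).
Equating to 26.1 atm^2 and solving on 0 < X < 1: X = 0.399.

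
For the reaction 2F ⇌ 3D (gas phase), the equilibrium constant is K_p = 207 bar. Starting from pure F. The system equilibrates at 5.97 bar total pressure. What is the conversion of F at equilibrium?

Take 1 mol F as basis and let X be its fractional conversion, so ξ = 0.5X.
Mole table: n_F = 1 − X; n_D = 1.5X.
Summing: n_T = 1 + 0.5X.
With p_i = (n_i/n_T)P, K_p = p_D^3 / (p_F^2).
This yields a degree-3 equation in X; solving on (0,1), X = 0.809.

X = 0.809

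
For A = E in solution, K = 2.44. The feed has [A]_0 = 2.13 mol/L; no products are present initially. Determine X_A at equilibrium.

Let X = conversion of A; extent ξ = 2.13·X mol/L.
Concentrations: [A] = 2.13 − 2.13X; [E] = 2.13X.
K = [E] / ([A]).
Equating to 2.44: the physical root is X = 0.709.

X = 0.709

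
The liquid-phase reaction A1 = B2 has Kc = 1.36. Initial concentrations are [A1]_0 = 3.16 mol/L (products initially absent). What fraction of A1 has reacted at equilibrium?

Let X = conversion of A1; extent ξ = 3.16·X mol/L.
Concentrations: [A1] = 3.16 − 3.16X; [B2] = 3.16X.
Kc = [B2] / ([A1]).
Setting equal to 1.36 and solving for X on (0,1) gives X = 0.576.

X = 0.576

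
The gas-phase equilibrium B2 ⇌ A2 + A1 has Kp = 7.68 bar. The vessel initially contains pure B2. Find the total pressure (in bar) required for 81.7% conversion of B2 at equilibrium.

Basis: 1 mol B2 initially; let X = conversion of B2. Extent ξ = X.
Moles: n_B2 = 1 − X; n_A2 = X; n_A1 = X.
Summing: n_T = 1 + X.
Kp = p_A2 p_A1 / (p_B2) with p_i = (n_i/n_T)·P.
At X = 0.817: the mole-fraction product g(X) = Π y_i^ν_i = 2.007. Since Kp = g(X)·P^{1}, P = (Kp/g)^(1/1) = (7.68/2.007)^(1/1) = 3.83 bar.

P = 3.83 bar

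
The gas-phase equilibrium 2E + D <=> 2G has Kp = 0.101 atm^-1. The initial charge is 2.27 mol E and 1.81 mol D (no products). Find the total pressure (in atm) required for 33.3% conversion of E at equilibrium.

P = 6.38 atm

Let X = conversion of E (basis 2.27 mol E); extent of reaction ξ = 1.14X.
Mole table: n_E = 2.27 − 2.27X; n_D = 1.81 − 1.14X; n_G = 2.27X.
Summing: n_T = 4.08 − 1.14X.
Kp = p_G^2 / (p_E^2 p_D) with p_i = (n_i/n_T)·P.
At X = 0.333: the mole-fraction product g(X) = Π y_i^ν_i = 0.6443. Since Kp = g(X)·P^{-1}, P = (g/Kp)^(1/1) = (0.6443/0.101)^(1/1) = 6.38 atm.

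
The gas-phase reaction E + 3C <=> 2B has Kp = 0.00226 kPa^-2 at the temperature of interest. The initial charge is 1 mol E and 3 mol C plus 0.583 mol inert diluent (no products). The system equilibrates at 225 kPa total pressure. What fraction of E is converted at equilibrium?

X = 0.715

Basis: 1 mol E initially; let X = conversion of E. Extent ξ = X.
Mole table: n_E = 1 − X; n_C = 3 − 3X; n_B = 2X; n_I = 0.583 (inert).
Summing: n_T = 4.58 − 2X.
Mole fractions y_i = n_i/n_T; Kp = p_B^2 / (p_E p_C^3) with p_i = y_i·P.
Setting this equal to 0.00226 kPa^-2 and taking the physical root (0 < X < 1) gives X = 0.715.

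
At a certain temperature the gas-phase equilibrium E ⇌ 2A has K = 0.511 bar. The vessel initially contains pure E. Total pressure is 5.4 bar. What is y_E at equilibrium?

y_E = 0.736

Take 1 mol E as basis and let X be its fractional conversion, so ξ = X.
Species balance: n_E = 1 − X; n_A = 2X.
Summing: n_T = 1 + X.
y_i = n_i/n_T, p_i = y_i·P. K = p_A^2 / (p_E).
Equating to 0.511 bar and solving on 0 < X < 1: X = 0.152.
Then n_E = 0.848, n_T = 1.15, so y_E = 0.736.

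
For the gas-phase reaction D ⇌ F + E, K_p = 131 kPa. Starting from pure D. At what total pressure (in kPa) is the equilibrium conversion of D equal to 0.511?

P = 371 kPa

Basis: 1 mol D initially; let X = conversion of D. Extent ξ = X.
At extent ξ: n_D = 1 − X; n_F = X; n_E = X.
n_T = Σnᵢ = 1 + X.
K_p = p_F p_E / (p_D) with p_i = (n_i/n_T)·P.
At X = 0.511: the mole-fraction product g(X) = Π y_i^ν_i = 0.3534. Since K_p = g(X)·P^{1}, P = (K_p/g)^(1/1) = (131/0.3534)^(1/1) = 371 kPa.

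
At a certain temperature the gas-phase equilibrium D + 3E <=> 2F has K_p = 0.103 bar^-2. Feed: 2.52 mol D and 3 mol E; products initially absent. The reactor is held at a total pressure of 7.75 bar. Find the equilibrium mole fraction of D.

y_D = 0.445

Take 3 mol E as basis and let X be its fractional conversion, so ξ = X.
At extent ξ: n_D = 2.52 − X; n_E = 3 − 3X; n_F = 2X.
n_T = Σnᵢ = 5.52 − 2X.
With p_i = (n_i/n_T)P, K_p = p_F^2 / (p_D p_E^3).
Equating to 0.103 bar^-2 and solving on 0 < X < 1: X = 0.574.
Then n_D = 1.95, n_T = 4.37, so y_D = 0.445.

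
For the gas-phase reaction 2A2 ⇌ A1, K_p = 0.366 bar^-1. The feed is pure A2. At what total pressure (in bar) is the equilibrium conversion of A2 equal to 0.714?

P = 7.67 bar

Basis: 1 mol A2 initially; let X = conversion of A2. Extent ξ = 0.5X.
Species balance: n_A2 = 1 − X; n_A1 = 0.5X.
Summing: n_T = 1 − 0.5X.
K_p = p_A1 / (p_A2^2) with p_i = (n_i/n_T)·P.
At X = 0.714: the mole-fraction product g(X) = Π y_i^ν_i = 2.806. Since K_p = g(X)·P^{-1}, P = (g/K_p)^(1/1) = (2.806/0.366)^(1/1) = 7.67 bar.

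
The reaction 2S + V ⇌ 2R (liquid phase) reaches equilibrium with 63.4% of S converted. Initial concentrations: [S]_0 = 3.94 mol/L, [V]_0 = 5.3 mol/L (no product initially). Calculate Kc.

Kc = 0.741 L/mol

Let X = conversion of S.
Concentrations: [S] = 3.94 − 3.94X; [V] = 5.3 − 1.97X; [R] = 3.94X.
At X = 0.634: [S] = 1.44, [V] = 4.05, [R] = 2.5.
Kc = [R]^2 / ([S]^2 [V]) = 0.741 L/mol.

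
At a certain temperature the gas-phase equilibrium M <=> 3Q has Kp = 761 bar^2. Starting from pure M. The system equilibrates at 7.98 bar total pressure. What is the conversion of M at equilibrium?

Take 1 mol M as basis and let X be its fractional conversion, so ξ = X.
Species balance: n_M = 1 − X; n_Q = 3X.
Total moles n_T = 1 + 2X.
Mole fractions y_i = n_i/n_T; Kp = p_Q^3 / (p_M) with p_i = y_i·P.
This yields a degree-3 equation in X; solving on (0,1), X = 0.821.

X = 0.821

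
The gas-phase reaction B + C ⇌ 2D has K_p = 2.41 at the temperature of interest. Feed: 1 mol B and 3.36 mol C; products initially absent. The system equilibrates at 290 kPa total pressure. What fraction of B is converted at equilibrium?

Take 1 mol B as basis and let X be its fractional conversion, so ξ = X.
At extent ξ: n_B = 1 − X; n_C = 3.36 − X; n_D = 2X.
n_T stays at 4.36 (no change in mole number).
With p_i = (n_i/n_T)P, K_p = p_D^2 / (p_B p_C).
Substituting and setting equal to 2.41 gives a polynomial in X; the root in (0,1) is X = 0.697.

X = 0.697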